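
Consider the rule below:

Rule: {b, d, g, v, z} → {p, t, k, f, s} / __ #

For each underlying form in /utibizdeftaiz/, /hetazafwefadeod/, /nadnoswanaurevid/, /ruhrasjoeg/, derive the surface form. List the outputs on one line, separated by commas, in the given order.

/utibizdeftaiz/: /z/ is a voiced obstruent in word-final position, so it devoices to [s]. → [utibizdeftais].
/hetazafwefadeod/: /d/ is a voiced obstruent in word-final position, so it devoices to [t]. → [hetazafwefadeot].
/nadnoswanaurevid/: /d/ is a voiced obstruent in word-final position, so it devoices to [t]. → [nadnoswanaurevit].
/ruhrasjoeg/: /g/ is a voiced obstruent in word-final position, so it devoices to [k]. → [ruhrasjoek].

utibizdeftais, hetazafwefadeot, nadnoswanaurevit, ruhrasjoek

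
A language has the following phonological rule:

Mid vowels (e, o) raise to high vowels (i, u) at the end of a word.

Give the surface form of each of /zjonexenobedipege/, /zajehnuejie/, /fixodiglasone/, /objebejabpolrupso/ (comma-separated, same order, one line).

zjonexenobedipegi, zajehnuejii, fixodiglasoni, objebejabpolrupsu

/zjonexenobedipege/: /e/ is a mid vowel in word-final position, so it raises to [i]. → [zjonexenobedipegi].
/zajehnuejie/: /e/ is a mid vowel in word-final position, so it raises to [i]. → [zajehnuejii].
/fixodiglasone/: /e/ is a mid vowel in word-final position, so it raises to [i]. → [fixodiglasoni].
/objebejabpolrupso/: /o/ is a mid vowel in word-final position, so it raises to [u]. → [objebejabpolrupsu].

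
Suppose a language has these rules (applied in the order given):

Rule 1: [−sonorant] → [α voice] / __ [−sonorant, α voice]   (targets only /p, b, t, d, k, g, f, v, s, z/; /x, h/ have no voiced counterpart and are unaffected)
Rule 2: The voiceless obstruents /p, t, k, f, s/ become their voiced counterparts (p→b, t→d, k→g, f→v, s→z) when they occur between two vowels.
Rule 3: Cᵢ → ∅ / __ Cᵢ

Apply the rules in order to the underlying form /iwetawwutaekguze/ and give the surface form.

iwedawudaeguze

Rule 1 (regressive voicing assimilation): /k/ precedes the voiced obstruent /g/, so it voices to [g] by assimilation. /iwetawwutaekguze/ → iwetawwutaegguze.
Rule 2 (intervocalic voicing): /t/ is a voiceless obstruent between vowels /e/ and /a/, so it voices to [d]. /t/ is a voiceless obstruent between vowels /u/ and /a/, so it voices to [d]. /iwetawwutaegguze/ → iwedawwudaegguze.
Rule 3 (degemination): /ww/ is a geminate; the first /w/ deletes. /gg/ is a geminate; the first /g/ deletes. /iwedawwudaegguze/ → iwedawudaeguze.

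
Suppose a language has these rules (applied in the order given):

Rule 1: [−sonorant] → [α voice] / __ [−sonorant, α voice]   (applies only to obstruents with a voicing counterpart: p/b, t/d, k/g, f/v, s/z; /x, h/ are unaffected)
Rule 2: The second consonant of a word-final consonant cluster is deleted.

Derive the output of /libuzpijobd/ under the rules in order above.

libuspijob

Rule 1 (regressive voicing assimilation): /z/ precedes the voiceless obstruent /p/, so it devoices to [s] by assimilation. /libuzpijobd/ → libuspijobd.
Rule 2 (final cluster simplification): /d/ is the second consonant of a word-final cluster /bd/, so it deletes. /libuspijobd/ → libuspijob.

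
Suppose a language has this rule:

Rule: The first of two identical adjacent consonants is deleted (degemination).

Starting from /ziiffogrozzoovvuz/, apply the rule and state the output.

/ff/ is a geminate; the first /f/ deletes.
/zz/ is a geminate; the first /z/ deletes.
/vv/ is a geminate; the first /v/ deletes.
The other instances of /z/, /f/, /g/, /r/, /v/ do not occur in the required environment and remain unchanged.
Surface form: [ziifogrozoovuz].

ziifogrozoovuz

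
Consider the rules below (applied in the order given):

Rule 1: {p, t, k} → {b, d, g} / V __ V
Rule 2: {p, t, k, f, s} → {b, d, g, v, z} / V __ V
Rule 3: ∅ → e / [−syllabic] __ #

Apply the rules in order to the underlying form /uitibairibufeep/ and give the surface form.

Rule 1 (intervocalic voicing): /t/ is a voiceless stop between vowels /i/ and /i/, so it voices to [d]. /uitibairibufeep/ → uidibairibufeep.
Rule 2 (intervocalic voicing): /f/ is a voiceless obstruent between vowels /u/ and /e/, so it voices to [v]. /uidibairibufeep/ → uidibairibuveep.
Rule 3 (final e-epenthesis): the form ends in the consonant /p/, so [e] is inserted word-finally. /uidibairibuveep/ → uidibairibuveepe.

uidibairibuveepe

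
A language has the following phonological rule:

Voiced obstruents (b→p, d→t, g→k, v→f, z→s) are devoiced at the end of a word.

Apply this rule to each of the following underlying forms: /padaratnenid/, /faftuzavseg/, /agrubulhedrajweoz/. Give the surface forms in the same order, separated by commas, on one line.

/padaratnenid/: /d/ is a voiced obstruent in word-final position, so it devoices to [t]. → [padaratnenit].
/faftuzavseg/: /g/ is a voiced obstruent in word-final position, so it devoices to [k]. → [faftuzavsek].
/agrubulhedrajweoz/: /z/ is a voiced obstruent in word-final position, so it devoices to [s]. → [agrubulhedrajweos].

padaratnenit, faftuzavsek, agrubulhedrajweos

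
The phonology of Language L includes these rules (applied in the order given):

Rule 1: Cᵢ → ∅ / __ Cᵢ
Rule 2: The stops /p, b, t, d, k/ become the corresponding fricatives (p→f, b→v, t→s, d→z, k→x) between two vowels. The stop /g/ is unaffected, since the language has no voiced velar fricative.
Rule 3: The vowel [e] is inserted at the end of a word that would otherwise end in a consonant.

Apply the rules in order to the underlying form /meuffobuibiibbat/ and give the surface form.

Rule 1 (degemination): /ff/ is a geminate; the first /f/ deletes. /bb/ is a geminate; the first /b/ deletes. /meuffobuibiibbat/ → meufobuibiibat.
Rule 2 (intervocalic spirantization): /b/ is a stop between vowels /o/ and /u/, so it spirantizes to the fricative [v]. /b/ is a stop between vowels /i/ and /i/, so it spirantizes to the fricative [v]. /b/ is a stop between vowels /i/ and /a/, so it spirantizes to the fricative [v]. /meufobuibiibat/ → meufovuiviivat.
Rule 3 (final e-epenthesis): the form ends in the consonant /t/, so [e] is inserted word-finally. /meufovuiviivat/ → meufovuiviivate.

meufovuiviivate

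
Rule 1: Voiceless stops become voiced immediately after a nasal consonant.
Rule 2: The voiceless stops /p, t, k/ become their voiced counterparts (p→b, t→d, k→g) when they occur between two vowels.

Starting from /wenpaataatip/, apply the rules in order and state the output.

Rule 1 (post-nasal voicing): /p/ is a voiceless stop immediately after the nasal /n/, so it voices to [b]. /wenpaataatip/ → wenbaataatip.
Rule 2 (intervocalic voicing): /t/ is a voiceless stop between vowels /a/ and /a/, so it voices to [d]. /t/ is a voiceless stop between vowels /a/ and /i/, so it voices to [d]. /wenbaataatip/ → wenbaadaadip.

wenbaadaadip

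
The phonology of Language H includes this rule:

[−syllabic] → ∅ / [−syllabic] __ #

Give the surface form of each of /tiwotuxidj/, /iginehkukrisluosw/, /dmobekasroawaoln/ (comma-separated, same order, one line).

tiwotuxid, iginehkukrisluos, dmobekasroawaol

/tiwotuxidj/: /j/ is the second consonant of a word-final cluster /dj/, so it deletes. → [tiwotuxid].
/iginehkukrisluosw/: /w/ is the second consonant of a word-final cluster /sw/, so it deletes. → [iginehkukrisluos].
/dmobekasroawaoln/: /n/ is the second consonant of a word-final cluster /ln/, so it deletes. → [dmobekasroawaol].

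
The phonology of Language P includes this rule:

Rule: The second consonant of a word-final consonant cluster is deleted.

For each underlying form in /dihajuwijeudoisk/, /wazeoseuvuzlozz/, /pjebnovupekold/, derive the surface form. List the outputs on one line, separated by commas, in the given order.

dihajuwijeudois, wazeoseuvuzloz, pjebnovupekol

/dihajuwijeudoisk/: /k/ is the second consonant of a word-final cluster /sk/, so it deletes. → [dihajuwijeudois].
/wazeoseuvuzlozz/: /z/ is the second consonant of a word-final cluster /zz/, so it deletes. → [wazeoseuvuzloz].
/pjebnovupekold/: /d/ is the second consonant of a word-final cluster /ld/, so it deletes. → [pjebnovupekol].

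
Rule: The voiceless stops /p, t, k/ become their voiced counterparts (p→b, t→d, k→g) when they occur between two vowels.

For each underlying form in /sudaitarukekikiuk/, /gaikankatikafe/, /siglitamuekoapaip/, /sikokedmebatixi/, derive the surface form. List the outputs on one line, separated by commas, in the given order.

sudaidarugegigiuk, gaigankadigafe, siglidamuegoabaip, sigogedmebadixi

/sudaitarukekikiuk/: /t/ is a voiceless stop between vowels /i/ and /a/, so it voices to [d]. /k/ is a voiceless stop between vowels /u/ and /e/, so it voices to [g]. /k/ is a voiceless stop between vowels /e/ and /i/, so it voices to [g]. /k/ is a voiceless stop between vowels /i/ and /i/, so it voices to [g]. → [sudaidarugegigiuk].
/gaikankatikafe/: /k/ is a voiceless stop between vowels /i/ and /a/, so it voices to [g]. /t/ is a voiceless stop between vowels /a/ and /i/, so it voices to [d]. /k/ is a voiceless stop between vowels /i/ and /a/, so it voices to [g]. → [gaigankadigafe].
/siglitamuekoapaip/: /t/ is a voiceless stop between vowels /i/ and /a/, so it voices to [d]. /k/ is a voiceless stop between vowels /e/ and /o/, so it voices to [g]. /p/ is a voiceless stop between vowels /a/ and /a/, so it voices to [b]. → [siglidamuegoabaip].
/sikokedmebatixi/: /k/ is a voiceless stop between vowels /i/ and /o/, so it voices to [g]. /k/ is a voiceless stop between vowels /o/ and /e/, so it voices to [g]. /t/ is a voiceless stop between vowels /a/ and /i/, so it voices to [d]. → [sigogedmebadixi].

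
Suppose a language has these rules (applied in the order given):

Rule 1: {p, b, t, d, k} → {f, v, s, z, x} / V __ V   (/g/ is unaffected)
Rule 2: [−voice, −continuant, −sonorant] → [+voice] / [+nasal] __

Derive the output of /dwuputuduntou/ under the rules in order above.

dwufusuzundou

Rule 1 (intervocalic spirantization): /p/ is a stop between vowels /u/ and /u/, so it spirantizes to the fricative [f]. /t/ is a stop between vowels /u/ and /u/, so it spirantizes to the fricative [s]. /d/ is a stop between vowels /u/ and /u/, so it spirantizes to the fricative [z]. /dwuputuduntou/ → dwufusuzuntou.
Rule 2 (post-nasal voicing): /t/ is a voiceless stop immediately after the nasal /n/, so it voices to [d]. /dwufusuzuntou/ → dwufusuzundou.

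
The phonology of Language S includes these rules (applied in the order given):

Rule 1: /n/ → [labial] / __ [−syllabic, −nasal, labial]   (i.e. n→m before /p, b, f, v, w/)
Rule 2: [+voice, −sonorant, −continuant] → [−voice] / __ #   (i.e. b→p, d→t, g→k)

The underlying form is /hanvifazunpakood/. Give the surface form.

Rule 1 (nasal place assimilation): /n/ precedes the labial consonant /v/, so it assimilates in place to [m]. /n/ precedes the labial consonant /p/, so it assimilates in place to [m]. /hanvifazunpakood/ → hamvifazumpakood.
Rule 2 (final devoicing): /d/ is a voiced stop in word-final position, so it devoices to [t]. /hamvifazumpakood/ → hamvifazumpakoot.

hamvifazumpakoot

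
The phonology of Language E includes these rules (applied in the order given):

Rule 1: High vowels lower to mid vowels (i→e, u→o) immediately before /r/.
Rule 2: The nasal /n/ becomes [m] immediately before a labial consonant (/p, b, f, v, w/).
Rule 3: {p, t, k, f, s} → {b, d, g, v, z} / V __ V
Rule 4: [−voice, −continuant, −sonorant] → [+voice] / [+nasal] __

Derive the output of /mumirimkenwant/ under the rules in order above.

Rule 1 (pre-rhotic lowering): /i/ is a high vowel immediately before /r/, so it lowers to [e]. /mumirimkenwant/ → mumerimkenwant.
Rule 2 (nasal place assimilation): /n/ precedes the labial consonant /w/, so it assimilates in place to [m]. /mumerimkenwant/ → mumerimkemwant.
Rule 3 (intervocalic voicing): no segment meets the environment; /mumerimkemwant/ is unchanged.
Rule 4 (post-nasal voicing): /k/ is a voiceless stop immediately after the nasal /m/, so it voices to [g]. /t/ is a voiceless stop immediately after the nasal /n/, so it voices to [d]. /mumerimkemwant/ → mumerimgemwand.

mumerimgemwand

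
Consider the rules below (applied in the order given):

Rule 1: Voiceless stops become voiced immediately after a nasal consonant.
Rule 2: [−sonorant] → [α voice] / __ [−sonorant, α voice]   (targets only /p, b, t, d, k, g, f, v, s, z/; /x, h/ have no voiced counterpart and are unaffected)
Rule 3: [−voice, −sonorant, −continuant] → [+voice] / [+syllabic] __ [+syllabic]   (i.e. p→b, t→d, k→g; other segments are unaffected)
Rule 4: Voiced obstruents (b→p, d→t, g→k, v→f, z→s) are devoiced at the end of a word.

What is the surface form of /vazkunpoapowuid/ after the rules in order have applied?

vaskunboabowuit

Rule 1 (post-nasal voicing): /p/ is a voiceless stop immediately after the nasal /n/, so it voices to [b]. /vazkunpoapowuid/ → vazkunboapowuid.
Rule 2 (regressive voicing assimilation): /z/ precedes the voiceless obstruent /k/, so it devoices to [s] by assimilation. /vazkunboapowuid/ → vaskunboapowuid.
Rule 3 (intervocalic voicing): /p/ is a voiceless stop between vowels /a/ and /o/, so it voices to [b]. /vaskunboapowuid/ → vaskunboabowuid.
Rule 4 (final devoicing): /d/ is a voiced obstruent in word-final position, so it devoices to [t]. /vaskunboabowuid/ → vaskunboabowuit.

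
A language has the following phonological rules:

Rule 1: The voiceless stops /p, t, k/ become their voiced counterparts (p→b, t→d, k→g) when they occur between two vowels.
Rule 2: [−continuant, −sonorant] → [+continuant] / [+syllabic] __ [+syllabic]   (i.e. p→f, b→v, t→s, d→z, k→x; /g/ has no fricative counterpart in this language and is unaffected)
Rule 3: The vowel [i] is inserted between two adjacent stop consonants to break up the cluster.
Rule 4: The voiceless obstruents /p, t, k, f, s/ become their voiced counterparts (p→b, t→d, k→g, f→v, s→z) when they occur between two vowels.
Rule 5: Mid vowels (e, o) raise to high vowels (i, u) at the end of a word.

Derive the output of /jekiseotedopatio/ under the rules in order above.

Rule 1 (intervocalic voicing): /k/ is a voiceless stop between vowels /e/ and /i/, so it voices to [g]. /t/ is a voiceless stop between vowels /o/ and /e/, so it voices to [d]. /p/ is a voiceless stop between vowels /o/ and /a/, so it voices to [b]. /t/ is a voiceless stop between vowels /a/ and /i/, so it voices to [d]. /jekiseotedopatio/ → jegiseodedobadio.
Rule 2 (intervocalic spirantization): /d/ is a stop between vowels /o/ and /e/, so it spirantizes to the fricative [z]. /d/ is a stop between vowels /e/ and /o/, so it spirantizes to the fricative [z]. /b/ is a stop between vowels /o/ and /a/, so it spirantizes to the fricative [v]. /d/ is a stop between vowels /a/ and /i/, so it spirantizes to the fricative [z]. /jegiseodedobadio/ → jegiseozezovazio.
Rule 3 (stop-cluster i-epenthesis): no segment meets the environment; /jegiseozezovazio/ is unchanged.
Rule 4 (intervocalic voicing): /s/ is a voiceless obstruent between vowels /i/ and /e/, so it voices to [z]. /jegiseozezovazio/ → jegizeozezovazio.
Rule 5 (final vowel raising): /o/ is a mid vowel in word-final position, so it raises to [u]. /jegizeozezovazio/ → jegizeozezovaziu.

jegizeozezovaziu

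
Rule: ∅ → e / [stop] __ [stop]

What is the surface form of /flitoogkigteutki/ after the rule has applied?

flitoogekigeteuteki

/g/ and /k/ form a stop–stop cluster, so [e] is inserted between them.
/g/ and /t/ form a stop–stop cluster, so [e] is inserted between them.
/t/ and /k/ form a stop–stop cluster, so [e] is inserted between them.
Surface form: [flitoogekigeteuteki].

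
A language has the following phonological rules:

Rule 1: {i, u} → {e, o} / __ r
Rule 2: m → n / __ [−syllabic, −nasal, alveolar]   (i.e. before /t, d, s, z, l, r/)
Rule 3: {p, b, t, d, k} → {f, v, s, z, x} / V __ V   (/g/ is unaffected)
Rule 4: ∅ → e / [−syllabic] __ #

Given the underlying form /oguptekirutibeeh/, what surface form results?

Rule 1 (pre-rhotic lowering): /i/ is a high vowel immediately before /r/, so it lowers to [e]. /oguptekirutibeeh/ → oguptekerutibeeh.
Rule 2 (nasal place assimilation): no segment meets the environment; /oguptekerutibeeh/ is unchanged.
Rule 3 (intervocalic spirantization): /k/ is a stop between vowels /e/ and /e/, so it spirantizes to the fricative [x]. /t/ is a stop between vowels /u/ and /i/, so it spirantizes to the fricative [s]. /b/ is a stop between vowels /i/ and /e/, so it spirantizes to the fricative [v]. /oguptekerutibeeh/ → oguptexerusiveeh.
Rule 4 (final e-epenthesis): the form ends in the consonant /h/, so [e] is inserted word-finally. /oguptexerusiveeh/ → oguptexerusiveehe.

oguptexerusiveehe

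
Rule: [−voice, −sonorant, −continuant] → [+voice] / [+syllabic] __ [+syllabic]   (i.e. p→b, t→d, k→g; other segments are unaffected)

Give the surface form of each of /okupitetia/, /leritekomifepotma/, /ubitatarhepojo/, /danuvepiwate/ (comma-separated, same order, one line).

/okupitetia/: /k/ is a voiceless stop between vowels /o/ and /u/, so it voices to [g]. /p/ is a voiceless stop between vowels /u/ and /i/, so it voices to [b]. /t/ is a voiceless stop between vowels /i/ and /e/, so it voices to [d]. /t/ is a voiceless stop between vowels /e/ and /i/, so it voices to [d]. → [ogubidedia].
/leritekomifepotma/: /t/ is a voiceless stop between vowels /i/ and /e/, so it voices to [d]. /k/ is a voiceless stop between vowels /e/ and /o/, so it voices to [g]. /p/ is a voiceless stop between vowels /e/ and /o/, so it voices to [b]. → [leridegomifebotma].
/ubitatarhepojo/: /t/ is a voiceless stop between vowels /i/ and /a/, so it voices to [d]. /t/ is a voiceless stop between vowels /a/ and /a/, so it voices to [d]. /p/ is a voiceless stop between vowels /e/ and /o/, so it voices to [b]. → [ubidadarhebojo].
/danuvepiwate/: /p/ is a voiceless stop between vowels /e/ and /i/, so it voices to [b]. /t/ is a voiceless stop between vowels /a/ and /e/, so it voices to [d]. → [danuvebiwade].

ogubidedia, leridegomifebotma, ubidadarhebojo, danuvebiwade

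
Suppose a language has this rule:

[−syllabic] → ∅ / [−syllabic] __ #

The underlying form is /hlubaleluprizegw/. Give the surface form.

hlubaleluprizeg

/w/ is the second consonant of a word-final cluster /gw/, so it deletes.
The other instances of /h/, /l/, /b/, /p/, /r/, /z/, /g/ do not occur in the required environment and remain unchanged.
Surface form: [hlubaleluprizeg].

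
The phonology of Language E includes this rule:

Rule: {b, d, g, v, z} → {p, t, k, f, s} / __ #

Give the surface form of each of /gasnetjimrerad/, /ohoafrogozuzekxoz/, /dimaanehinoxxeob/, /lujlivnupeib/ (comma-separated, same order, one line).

gasnetjimrerat, ohoafrogozuzekxos, dimaanehinoxxeop, lujlivnupeip

/gasnetjimrerad/: /d/ is a voiced obstruent in word-final position, so it devoices to [t]. → [gasnetjimrerat].
/ohoafrogozuzekxoz/: /z/ is a voiced obstruent in word-final position, so it devoices to [s]. → [ohoafrogozuzekxos].
/dimaanehinoxxeob/: /b/ is a voiced obstruent in word-final position, so it devoices to [p]. → [dimaanehinoxxeop].
/lujlivnupeib/: /b/ is a voiced obstruent in word-final position, so it devoices to [p]. → [lujlivnupeip].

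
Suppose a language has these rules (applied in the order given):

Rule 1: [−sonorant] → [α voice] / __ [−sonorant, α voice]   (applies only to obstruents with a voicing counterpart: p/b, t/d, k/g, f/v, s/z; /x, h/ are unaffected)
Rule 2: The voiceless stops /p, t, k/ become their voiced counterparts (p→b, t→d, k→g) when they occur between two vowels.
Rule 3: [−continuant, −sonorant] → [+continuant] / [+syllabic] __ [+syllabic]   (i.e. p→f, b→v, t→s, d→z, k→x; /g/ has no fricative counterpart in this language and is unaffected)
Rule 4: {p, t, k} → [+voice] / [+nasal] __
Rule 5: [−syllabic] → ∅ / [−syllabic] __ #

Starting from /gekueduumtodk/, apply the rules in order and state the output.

Rule 1 (regressive voicing assimilation): /d/ precedes the voiceless obstruent /k/, so it devoices to [t] by assimilation. /gekueduumtodk/ → gekueduumtotk.
Rule 2 (intervocalic voicing): /k/ is a voiceless stop between vowels /e/ and /u/, so it voices to [g]. /gekueduumtotk/ → gegueduumtotk.
Rule 3 (intervocalic spirantization): /d/ is a stop between vowels /e/ and /u/, so it spirantizes to the fricative [z]. /gegueduumtotk/ → geguezuumtotk.
Rule 4 (post-nasal voicing): /t/ is a voiceless stop immediately after the nasal /m/, so it voices to [d]. /geguezuumtotk/ → geguezuumdotk.
Rule 5 (final cluster simplification): /k/ is the second consonant of a word-final cluster /tk/, so it deletes. /geguezuumdotk/ → geguezuumdot.

geguezuumdot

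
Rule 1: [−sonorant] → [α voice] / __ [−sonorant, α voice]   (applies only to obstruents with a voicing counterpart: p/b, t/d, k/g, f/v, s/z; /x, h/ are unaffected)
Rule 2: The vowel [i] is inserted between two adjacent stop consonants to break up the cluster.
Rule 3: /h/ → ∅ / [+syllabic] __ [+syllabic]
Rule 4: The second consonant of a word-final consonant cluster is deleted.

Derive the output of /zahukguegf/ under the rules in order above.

Rule 1 (regressive voicing assimilation): /k/ precedes the voiced obstruent /g/, so it voices to [g] by assimilation. /g/ precedes the voiceless obstruent /f/, so it devoices to [k] by assimilation. /zahukguegf/ → zahugguekf.
Rule 2 (stop-cluster i-epenthesis): /g/ and /g/ form a stop–stop cluster, so [i] is inserted between them. /zahugguekf/ → zahugiguekf.
Rule 3 (intervocalic h-deletion): /h/ occurs between vowels /a/ and /u/, so it deletes. /zahugiguekf/ → zaugiguekf.
Rule 4 (final cluster simplification): /f/ is the second consonant of a word-final cluster /kf/, so it deletes. /zaugiguekf/ → zaugiguek.

zaugiguek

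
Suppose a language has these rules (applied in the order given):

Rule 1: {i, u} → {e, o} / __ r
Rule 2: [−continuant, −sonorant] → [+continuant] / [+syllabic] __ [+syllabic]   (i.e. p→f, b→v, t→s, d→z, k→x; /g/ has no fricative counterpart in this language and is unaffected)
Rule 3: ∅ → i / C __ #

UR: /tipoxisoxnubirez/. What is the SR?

tifoxisoxnuverezi

Rule 1 (pre-rhotic lowering): /i/ is a high vowel immediately before /r/, so it lowers to [e]. /tipoxisoxnubirez/ → tipoxisoxnuberez.
Rule 2 (intervocalic spirantization): /p/ is a stop between vowels /i/ and /o/, so it spirantizes to the fricative [f]. /b/ is a stop between vowels /u/ and /e/, so it spirantizes to the fricative [v]. /tipoxisoxnuberez/ → tifoxisoxnuverez.
Rule 3 (final i-epenthesis): the form ends in the consonant /z/, so [i] is inserted word-finally. /tifoxisoxnuverez/ → tifoxisoxnuverezi.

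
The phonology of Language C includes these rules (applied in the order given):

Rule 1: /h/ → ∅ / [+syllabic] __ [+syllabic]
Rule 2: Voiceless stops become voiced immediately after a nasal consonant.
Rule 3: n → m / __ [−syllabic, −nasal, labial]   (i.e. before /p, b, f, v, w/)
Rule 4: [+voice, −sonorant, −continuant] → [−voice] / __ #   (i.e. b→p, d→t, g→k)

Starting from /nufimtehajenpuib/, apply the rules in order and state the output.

Rule 1 (intervocalic h-deletion): /h/ occurs between vowels /e/ and /a/, so it deletes. /nufimtehajenpuib/ → nufimteajenpuib.
Rule 2 (post-nasal voicing): /t/ is a voiceless stop immediately after the nasal /m/, so it voices to [d]. /p/ is a voiceless stop immediately after the nasal /n/, so it voices to [b]. /nufimteajenpuib/ → nufimdeajenbuib.
Rule 3 (nasal place assimilation): /n/ precedes the labial consonant /b/, so it assimilates in place to [m]. /nufimdeajenbuib/ → nufimdeajembuib.
Rule 4 (final devoicing): /b/ is a voiced stop in word-final position, so it devoices to [p]. /nufimdeajembuib/ → nufimdeajembuip.

nufimdeajembuip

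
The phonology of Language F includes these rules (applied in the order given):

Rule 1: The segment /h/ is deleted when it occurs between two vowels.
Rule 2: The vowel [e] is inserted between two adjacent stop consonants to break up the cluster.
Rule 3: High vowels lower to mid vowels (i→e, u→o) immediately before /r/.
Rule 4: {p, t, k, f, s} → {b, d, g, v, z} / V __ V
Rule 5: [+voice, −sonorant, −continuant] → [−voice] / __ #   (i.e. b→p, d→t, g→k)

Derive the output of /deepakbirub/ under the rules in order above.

deebageberup

Rule 1 (intervocalic h-deletion): no segment meets the environment; /deepakbirub/ is unchanged.
Rule 2 (stop-cluster e-epenthesis): /k/ and /b/ form a stop–stop cluster, so [e] is inserted between them. /deepakbirub/ → deepakebirub.
Rule 3 (pre-rhotic lowering): /i/ is a high vowel immediately before /r/, so it lowers to [e]. /deepakebirub/ → deepakeberub.
Rule 4 (intervocalic voicing): /p/ is a voiceless obstruent between vowels /e/ and /a/, so it voices to [b]. /k/ is a voiceless obstruent between vowels /a/ and /e/, so it voices to [g]. /deepakeberub/ → deebageberub.
Rule 5 (final devoicing): /b/ is a voiced stop in word-final position, so it devoices to [p]. /deebageberub/ → deebageberup.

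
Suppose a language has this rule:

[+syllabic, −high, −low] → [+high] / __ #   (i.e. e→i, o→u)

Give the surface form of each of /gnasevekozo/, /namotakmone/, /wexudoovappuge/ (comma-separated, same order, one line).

/gnasevekozo/: /o/ is a mid vowel in word-final position, so it raises to [u]. → [gnasevekozu].
/namotakmone/: /e/ is a mid vowel in word-final position, so it raises to [i]. → [namotakmoni].
/wexudoovappuge/: /e/ is a mid vowel in word-final position, so it raises to [i]. → [wexudoovappugi].

gnasevekozu, namotakmoni, wexudoovappugi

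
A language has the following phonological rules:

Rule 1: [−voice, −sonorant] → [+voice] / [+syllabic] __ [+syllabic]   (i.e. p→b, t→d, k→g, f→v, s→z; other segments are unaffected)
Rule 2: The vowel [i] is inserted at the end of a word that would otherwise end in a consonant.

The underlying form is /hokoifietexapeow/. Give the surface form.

Rule 1 (intervocalic voicing): /k/ is a voiceless obstruent between vowels /o/ and /o/, so it voices to [g]. /f/ is a voiceless obstruent between vowels /i/ and /i/, so it voices to [v]. /t/ is a voiceless obstruent between vowels /e/ and /e/, so it voices to [d]. /p/ is a voiceless obstruent between vowels /a/ and /e/, so it voices to [b]. /hokoifietexapeow/ → hogoiviedexabeow.
Rule 2 (final i-epenthesis): the form ends in the consonant /w/, so [i] is inserted word-finally. /hogoiviedexabeow/ → hogoiviedexabeowi.

hogoiviedexabeowi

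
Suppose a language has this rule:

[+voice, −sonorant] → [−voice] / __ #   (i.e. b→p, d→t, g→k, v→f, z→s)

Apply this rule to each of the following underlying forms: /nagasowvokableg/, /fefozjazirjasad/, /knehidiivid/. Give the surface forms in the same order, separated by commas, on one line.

nagasowvokablek, fefozjazirjasat, knehidiivit

/nagasowvokableg/: /g/ is a voiced obstruent in word-final position, so it devoices to [k]. → [nagasowvokablek].
/fefozjazirjasad/: /d/ is a voiced obstruent in word-final position, so it devoices to [t]. → [fefozjazirjasat].
/knehidiivid/: /d/ is a voiced obstruent in word-final position, so it devoices to [t]. → [knehidiivit].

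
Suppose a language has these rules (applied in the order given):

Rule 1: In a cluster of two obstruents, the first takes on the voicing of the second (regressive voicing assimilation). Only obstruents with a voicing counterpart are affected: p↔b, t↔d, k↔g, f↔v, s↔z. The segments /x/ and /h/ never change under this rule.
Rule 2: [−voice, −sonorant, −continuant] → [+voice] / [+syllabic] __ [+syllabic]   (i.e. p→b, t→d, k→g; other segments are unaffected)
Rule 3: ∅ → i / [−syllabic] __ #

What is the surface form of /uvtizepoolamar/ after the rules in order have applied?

uftizeboolamari

Rule 1 (regressive voicing assimilation): /v/ precedes the voiceless obstruent /t/, so it devoices to [f] by assimilation. /uvtizepoolamar/ → uftizepoolamar.
Rule 2 (intervocalic voicing): /p/ is a voiceless stop between vowels /e/ and /o/, so it voices to [b]. /uftizepoolamar/ → uftizeboolamar.
Rule 3 (final i-epenthesis): the form ends in the consonant /r/, so [i] is inserted word-finally. /uftizeboolamar/ → uftizeboolamari.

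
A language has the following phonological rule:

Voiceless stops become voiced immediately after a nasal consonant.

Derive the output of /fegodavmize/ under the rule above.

fegodavmize

No segment of /fegodavmize/ meets the structural description of the rule, so the form surfaces unchanged.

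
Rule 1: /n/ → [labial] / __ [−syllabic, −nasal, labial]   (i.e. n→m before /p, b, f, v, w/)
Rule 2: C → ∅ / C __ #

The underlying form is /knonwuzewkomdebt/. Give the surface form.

Rule 1 (nasal place assimilation): /n/ precedes the labial consonant /w/, so it assimilates in place to [m]. /knonwuzewkomdebt/ → knomwuzewkomdebt.
Rule 2 (final cluster simplification): /t/ is the second consonant of a word-final cluster /bt/, so it deletes. /knomwuzewkomdebt/ → knomwuzewkomdeb.

knomwuzewkomdeb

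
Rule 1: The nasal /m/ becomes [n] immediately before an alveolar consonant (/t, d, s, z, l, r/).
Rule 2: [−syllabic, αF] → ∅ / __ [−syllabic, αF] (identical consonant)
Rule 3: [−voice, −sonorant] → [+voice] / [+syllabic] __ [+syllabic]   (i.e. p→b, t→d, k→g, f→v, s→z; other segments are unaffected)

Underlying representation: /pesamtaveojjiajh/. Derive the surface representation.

Rule 1 (nasal place assimilation): /m/ precedes the alveolar consonant /t/, so it assimilates in place to [n]. /pesamtaveojjiajh/ → pesantaveojjiajh.
Rule 2 (degemination): /jj/ is a geminate; the first /j/ deletes. /pesantaveojjiajh/ → pesantaveojiajh.
Rule 3 (intervocalic voicing): /s/ is a voiceless obstruent between vowels /e/ and /a/, so it voices to [z]. /pesantaveojiajh/ → pezantaveojiajh.

pezantaveojiajh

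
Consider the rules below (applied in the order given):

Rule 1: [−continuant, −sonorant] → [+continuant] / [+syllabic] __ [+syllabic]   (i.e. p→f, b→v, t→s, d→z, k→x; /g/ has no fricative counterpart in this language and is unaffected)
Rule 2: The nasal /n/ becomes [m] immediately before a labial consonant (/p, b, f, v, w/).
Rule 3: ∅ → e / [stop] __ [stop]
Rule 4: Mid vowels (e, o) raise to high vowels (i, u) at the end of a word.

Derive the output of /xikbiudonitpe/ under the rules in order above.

xikebiuzonitepi

Rule 1 (intervocalic spirantization): /d/ is a stop between vowels /u/ and /o/, so it spirantizes to the fricative [z]. /xikbiudonitpe/ → xikbiuzonitpe.
Rule 2 (nasal place assimilation): no segment meets the environment; /xikbiuzonitpe/ is unchanged.
Rule 3 (stop-cluster e-epenthesis): /k/ and /b/ form a stop–stop cluster, so [e] is inserted between them. /t/ and /p/ form a stop–stop cluster, so [e] is inserted between them. /xikbiuzonitpe/ → xikebiuzonitepe.
Rule 4 (final vowel raising): /e/ is a mid vowel in word-final position, so it raises to [i]. /xikebiuzonitepe/ → xikebiuzonitepi.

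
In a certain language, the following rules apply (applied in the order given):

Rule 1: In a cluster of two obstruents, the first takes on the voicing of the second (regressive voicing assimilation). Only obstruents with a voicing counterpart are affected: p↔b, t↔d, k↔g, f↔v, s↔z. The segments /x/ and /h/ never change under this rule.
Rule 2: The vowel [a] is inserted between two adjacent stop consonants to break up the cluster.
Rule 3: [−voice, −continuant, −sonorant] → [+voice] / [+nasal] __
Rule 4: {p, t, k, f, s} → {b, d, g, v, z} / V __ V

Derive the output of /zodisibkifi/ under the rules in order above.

Rule 1 (regressive voicing assimilation): /b/ precedes the voiceless obstruent /k/, so it devoices to [p] by assimilation. /zodisibkifi/ → zodisipkifi.
Rule 2 (stop-cluster a-epenthesis): /p/ and /k/ form a stop–stop cluster, so [a] is inserted between them. /zodisipkifi/ → zodisipakifi.
Rule 3 (post-nasal voicing): no segment meets the environment; /zodisipakifi/ is unchanged.
Rule 4 (intervocalic voicing): /s/ is a voiceless obstruent between vowels /i/ and /i/, so it voices to [z]. /p/ is a voiceless obstruent between vowels /i/ and /a/, so it voices to [b]. /k/ is a voiceless obstruent between vowels /a/ and /i/, so it voices to [g]. /f/ is a voiceless obstruent between vowels /i/ and /i/, so it voices to [v]. /zodisipakifi/ → zodizibagivi.

zodizibagivi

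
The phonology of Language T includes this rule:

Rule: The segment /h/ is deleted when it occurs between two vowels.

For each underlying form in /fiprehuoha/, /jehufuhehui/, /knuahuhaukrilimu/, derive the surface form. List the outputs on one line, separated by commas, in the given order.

/fiprehuoha/: /h/ occurs between vowels /e/ and /u/, so it deletes. /h/ occurs between vowels /o/ and /a/, so it deletes. → [fipreuoa].
/jehufuhehui/: /h/ occurs between vowels /e/ and /u/, so it deletes. /h/ occurs between vowels /u/ and /e/, so it deletes. /h/ occurs between vowels /e/ and /u/, so it deletes. → [jeufueui].
/knuahuhaukrilimu/: /h/ occurs between vowels /a/ and /u/, so it deletes. /h/ occurs between vowels /u/ and /a/, so it deletes. → [knuauaukrilimu].

fipreuoa, jeufueui, knuauaukrilimu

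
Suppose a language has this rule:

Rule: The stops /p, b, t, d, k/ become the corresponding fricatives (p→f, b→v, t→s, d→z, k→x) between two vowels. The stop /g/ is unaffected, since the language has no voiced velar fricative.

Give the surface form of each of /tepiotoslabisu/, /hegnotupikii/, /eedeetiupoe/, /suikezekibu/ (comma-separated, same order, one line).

/tepiotoslabisu/: /p/ is a stop between vowels /e/ and /i/, so it spirantizes to the fricative [f]. /t/ is a stop between vowels /o/ and /o/, so it spirantizes to the fricative [s]. /b/ is a stop between vowels /a/ and /i/, so it spirantizes to the fricative [v]. → [tefiososlavisu].
/hegnotupikii/: /t/ is a stop between vowels /o/ and /u/, so it spirantizes to the fricative [s]. /p/ is a stop between vowels /u/ and /i/, so it spirantizes to the fricative [f]. /k/ is a stop between vowels /i/ and /i/, so it spirantizes to the fricative [x]. → [hegnosufixii].
/eedeetiupoe/: /d/ is a stop between vowels /e/ and /e/, so it spirantizes to the fricative [z]. /t/ is a stop between vowels /e/ and /i/, so it spirantizes to the fricative [s]. /p/ is a stop between vowels /u/ and /o/, so it spirantizes to the fricative [f]. → [eezeesiufoe].
/suikezekibu/: /k/ is a stop between vowels /i/ and /e/, so it spirantizes to the fricative [x]. /k/ is a stop between vowels /e/ and /i/, so it spirantizes to the fricative [x]. /b/ is a stop between vowels /i/ and /u/, so it spirantizes to the fricative [v]. → [suixezexivu].

tefiososlavisu, hegnosufixii, eezeesiufoe, suixezexivu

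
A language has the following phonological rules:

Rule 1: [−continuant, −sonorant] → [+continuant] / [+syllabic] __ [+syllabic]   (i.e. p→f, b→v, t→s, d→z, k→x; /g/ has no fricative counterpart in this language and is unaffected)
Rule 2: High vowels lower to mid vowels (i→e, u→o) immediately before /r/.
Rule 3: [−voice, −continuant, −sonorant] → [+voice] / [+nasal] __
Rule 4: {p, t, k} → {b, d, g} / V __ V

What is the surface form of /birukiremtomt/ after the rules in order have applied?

Rule 1 (intervocalic spirantization): /k/ is a stop between vowels /u/ and /i/, so it spirantizes to the fricative [x]. /birukiremtomt/ → biruxiremtomt.
Rule 2 (pre-rhotic lowering): /i/ is a high vowel immediately before /r/, so it lowers to [e]. /i/ is a high vowel immediately before /r/, so it lowers to [e]. /biruxiremtomt/ → beruxeremtomt.
Rule 3 (post-nasal voicing): /t/ is a voiceless stop immediately after the nasal /m/, so it voices to [d]. /t/ is a voiceless stop immediately after the nasal /m/, so it voices to [d]. /beruxeremtomt/ → beruxeremdomd.
Rule 4 (intervocalic voicing): no segment meets the environment; /beruxeremdomd/ is unchanged.

beruxeremdomd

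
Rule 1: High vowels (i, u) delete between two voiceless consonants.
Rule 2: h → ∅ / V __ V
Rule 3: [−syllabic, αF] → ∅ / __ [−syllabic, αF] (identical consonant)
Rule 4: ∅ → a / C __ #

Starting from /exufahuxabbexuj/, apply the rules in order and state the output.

exfahxabexuja

Rule 1 (high vowel syncope): /u/ is a high vowel flanked by voiceless consonants /x/ and /f/, so it deletes. /u/ is a high vowel flanked by voiceless consonants /h/ and /x/, so it deletes. /exufahuxabbexuj/ → exfahxabbexuj.
Rule 2 (intervocalic h-deletion): no segment meets the environment; /exfahxabbexuj/ is unchanged.
Rule 3 (degemination): /bb/ is a geminate; the first /b/ deletes. /exfahxabbexuj/ → exfahxabexuj.
Rule 4 (final a-epenthesis): the form ends in the consonant /j/, so [a] is inserted word-finally. /exfahxabexuj/ → exfahxabexuja.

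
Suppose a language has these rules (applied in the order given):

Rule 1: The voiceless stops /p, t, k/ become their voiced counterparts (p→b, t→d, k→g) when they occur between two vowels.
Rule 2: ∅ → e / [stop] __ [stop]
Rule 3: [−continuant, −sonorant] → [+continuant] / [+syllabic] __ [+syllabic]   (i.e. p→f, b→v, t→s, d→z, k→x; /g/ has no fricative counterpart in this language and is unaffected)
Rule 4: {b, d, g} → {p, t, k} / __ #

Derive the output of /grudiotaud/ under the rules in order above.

Rule 1 (intervocalic voicing): /t/ is a voiceless stop between vowels /o/ and /a/, so it voices to [d]. /grudiotaud/ → grudiodaud.
Rule 2 (stop-cluster e-epenthesis): no segment meets the environment; /grudiodaud/ is unchanged.
Rule 3 (intervocalic spirantization): /d/ is a stop between vowels /u/ and /i/, so it spirantizes to the fricative [z]. /d/ is a stop between vowels /o/ and /a/, so it spirantizes to the fricative [z]. /grudiodaud/ → gruziozaud.
Rule 4 (final devoicing): /d/ is a voiced stop in word-final position, so it devoices to [t]. /gruziozaud/ → gruziozaut.

gruziozaut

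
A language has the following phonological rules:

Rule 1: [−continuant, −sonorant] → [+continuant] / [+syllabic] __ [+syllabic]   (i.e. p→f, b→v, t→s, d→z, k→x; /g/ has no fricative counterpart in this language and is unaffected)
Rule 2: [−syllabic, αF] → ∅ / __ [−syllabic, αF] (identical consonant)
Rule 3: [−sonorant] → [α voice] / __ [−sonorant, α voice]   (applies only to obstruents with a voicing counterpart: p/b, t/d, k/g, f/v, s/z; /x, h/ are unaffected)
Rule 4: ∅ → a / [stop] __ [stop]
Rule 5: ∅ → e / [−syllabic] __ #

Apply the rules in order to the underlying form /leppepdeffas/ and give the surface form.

lepebadefase

Rule 1 (intervocalic spirantization): no segment meets the environment; /leppepdeffas/ is unchanged.
Rule 2 (degemination): /pp/ is a geminate; the first /p/ deletes. /ff/ is a geminate; the first /f/ deletes. /leppepdeffas/ → lepepdefas.
Rule 3 (regressive voicing assimilation): /p/ precedes the voiced obstruent /d/, so it voices to [b] by assimilation. /lepepdefas/ → lepebdefas.
Rule 4 (stop-cluster a-epenthesis): /b/ and /d/ form a stop–stop cluster, so [a] is inserted between them. /lepebdefas/ → lepebadefas.
Rule 5 (final e-epenthesis): the form ends in the consonant /s/, so [e] is inserted word-finally. /lepebadefas/ → lepebadefase.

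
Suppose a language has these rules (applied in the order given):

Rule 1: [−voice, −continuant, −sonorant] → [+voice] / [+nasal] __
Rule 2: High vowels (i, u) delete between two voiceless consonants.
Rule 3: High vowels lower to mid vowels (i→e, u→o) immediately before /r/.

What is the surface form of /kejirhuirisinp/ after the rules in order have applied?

Rule 1 (post-nasal voicing): /p/ is a voiceless stop immediately after the nasal /n/, so it voices to [b]. /kejirhuirisinp/ → kejirhuirisinb.
Rule 2 (high vowel syncope): no segment meets the environment; /kejirhuirisinb/ is unchanged.
Rule 3 (pre-rhotic lowering): /i/ is a high vowel immediately before /r/, so it lowers to [e]. /i/ is a high vowel immediately before /r/, so it lowers to [e]. /kejirhuirisinb/ → kejerhuerisinb.

kejerhuerisinb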